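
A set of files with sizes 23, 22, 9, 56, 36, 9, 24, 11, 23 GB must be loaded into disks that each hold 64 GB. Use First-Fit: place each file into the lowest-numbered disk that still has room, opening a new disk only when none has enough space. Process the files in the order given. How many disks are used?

23 GB → disk 1 (remaining 41 GB)
22 GB → disk 1 (remaining 19 GB)
9 GB → disk 1 (remaining 10 GB)
56 GB → disk 2 (remaining 8 GB)
36 GB → disk 3 (remaining 28 GB)
9 GB → disk 1 (remaining 1 GB)
24 GB → disk 3 (remaining 4 GB)
11 GB → disk 4 (remaining 53 GB)
23 GB → disk 4 (remaining 30 GB)
Final disks: [23,22,9,9] [56] [36,24] [11,23].

4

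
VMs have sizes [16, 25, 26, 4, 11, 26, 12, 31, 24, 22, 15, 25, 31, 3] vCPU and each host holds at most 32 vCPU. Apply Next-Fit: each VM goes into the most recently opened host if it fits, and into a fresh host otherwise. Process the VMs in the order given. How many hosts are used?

host 1: place 16 vCPU, 16 vCPU left
host 2: place 25 vCPU, 7 vCPU left
host 3: place 26 vCPU, 6 vCPU left
host 3: place 4 vCPU, 2 vCPU left
host 4: place 11 vCPU, 21 vCPU left
host 5: place 26 vCPU, 6 vCPU left
host 6: place 12 vCPU, 20 vCPU left
host 7: place 31 vCPU, 1 vCPU left
host 8: place 24 vCPU, 8 vCPU left
host 9: place 22 vCPU, 10 vCPU left
host 10: place 15 vCPU, 17 vCPU left
host 11: place 25 vCPU, 7 vCPU left
host 12: place 31 vCPU, 1 vCPU left
host 13: place 3 vCPU, 29 vCPU left

13 hosts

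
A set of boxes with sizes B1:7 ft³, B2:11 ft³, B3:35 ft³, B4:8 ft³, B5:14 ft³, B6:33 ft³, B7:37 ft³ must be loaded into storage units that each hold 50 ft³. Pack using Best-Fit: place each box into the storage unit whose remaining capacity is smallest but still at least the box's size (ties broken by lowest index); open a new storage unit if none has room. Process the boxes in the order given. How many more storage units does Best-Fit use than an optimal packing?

1

Best-Fit: [7,11,14] [35,8] [33] [37] → 4 storage units.
Total size 145 ft³; any packing needs at least ⌈145/50⌉ = 3 storage units.
An optimal packing achieves that bound: [37,11] [35,14] [33,8,7] → 3 storage units.
Excess: 4 − 3 = 1.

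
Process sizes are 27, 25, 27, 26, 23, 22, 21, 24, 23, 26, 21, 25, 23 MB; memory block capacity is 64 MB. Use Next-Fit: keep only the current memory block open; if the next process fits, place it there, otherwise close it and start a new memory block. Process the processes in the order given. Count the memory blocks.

7

memory block 1: place 27 MB, 37 MB left
memory block 1: place 25 MB, 12 MB left
memory block 2: place 27 MB, 37 MB left
memory block 2: place 26 MB, 11 MB left
memory block 3: place 23 MB, 41 MB left
memory block 3: place 22 MB, 19 MB left
memory block 4: place 21 MB, 43 MB left
memory block 4: place 24 MB, 19 MB left
memory block 5: place 23 MB, 41 MB left
memory block 5: place 26 MB, 15 MB left
memory block 6: place 21 MB, 43 MB left
memory block 6: place 25 MB, 18 MB left
memory block 7: place 23 MB, 41 MB left
Final memory blocks: [27,25] [27,26] [23,22] [21,24] [23,26] [21,25] [23].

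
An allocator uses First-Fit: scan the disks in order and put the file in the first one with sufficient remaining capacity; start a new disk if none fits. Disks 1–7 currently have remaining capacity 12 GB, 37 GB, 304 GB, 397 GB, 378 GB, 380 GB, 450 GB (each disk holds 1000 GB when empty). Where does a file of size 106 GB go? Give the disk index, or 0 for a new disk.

Disks with room: disk 3 (304 GB), disk 4 (397 GB), disk 5 (378 GB), disk 6 (380 GB), disk 7 (450 GB).
The first with room is disk 3.

3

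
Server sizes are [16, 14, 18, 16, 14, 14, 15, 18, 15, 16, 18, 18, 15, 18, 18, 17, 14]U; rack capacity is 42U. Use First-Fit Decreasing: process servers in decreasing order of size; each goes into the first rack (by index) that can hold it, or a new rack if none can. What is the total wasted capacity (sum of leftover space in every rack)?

62

Sorted descending: 18, 18, 18, 18, 18, 18, 17, 16, 16, 16, 15, 15, 15, 14, 14, 14, 14.
Put 18U in rack 1; 24U remain.
Put 18U in rack 1; 6U remain.
Put 18U in rack 2; 24U remain.
Put 18U in rack 2; 6U remain.
Put 18U in rack 3; 24U remain.
Put 18U in rack 3; 6U remain.
Put 17U in rack 4; 25U remain.
Put 16U in rack 4; 9U remain.
Put 16U in rack 5; 26U remain.
Put 16U in rack 5; 10U remain.
Put 15U in rack 6; 27U remain.
Put 15U in rack 6; 12U remain.
Put 15U in rack 7; 27U remain.
Put 14U in rack 7; 13U remain.
Put 14U in rack 8; 28U remain.
Put 14U in rack 8; 14U remain.
Put 14U in rack 8; 0U remain.
8 racks × 42U = 336U; used 274U; unused 62U.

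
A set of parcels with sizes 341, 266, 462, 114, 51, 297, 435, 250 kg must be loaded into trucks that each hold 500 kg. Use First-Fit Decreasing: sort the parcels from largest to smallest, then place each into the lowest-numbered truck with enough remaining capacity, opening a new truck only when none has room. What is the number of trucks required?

Sorted descending: 462, 435, 341, 297, 266, 250, 114, 51.
462 kg → truck 1 (remaining 38 kg)
435 kg → truck 2 (remaining 65 kg)
341 kg → truck 3 (remaining 159 kg)
297 kg → truck 4 (remaining 203 kg)
266 kg → truck 5 (remaining 234 kg)
250 kg → truck 6 (remaining 250 kg)
114 kg → truck 3 (remaining 45 kg)
51 kg → truck 2 (remaining 14 kg)

6 trucks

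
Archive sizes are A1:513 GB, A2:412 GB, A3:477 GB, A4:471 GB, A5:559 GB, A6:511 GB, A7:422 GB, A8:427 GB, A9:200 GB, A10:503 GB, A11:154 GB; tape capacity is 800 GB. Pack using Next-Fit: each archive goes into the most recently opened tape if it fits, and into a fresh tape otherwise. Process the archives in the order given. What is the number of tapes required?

9

tape 1: place A1 (513 GB), 287 GB left
tape 2: place A2 (412 GB), 388 GB left
tape 3: place A3 (477 GB), 323 GB left
tape 4: place A4 (471 GB), 329 GB left
tape 5: place A5 (559 GB), 241 GB left
tape 6: place A6 (511 GB), 289 GB left
tape 7: place A7 (422 GB), 378 GB left
tape 8: place A8 (427 GB), 373 GB left
tape 8: place A9 (200 GB), 173 GB left
tape 9: place A10 (503 GB), 297 GB left
tape 9: place A11 (154 GB), 143 GB left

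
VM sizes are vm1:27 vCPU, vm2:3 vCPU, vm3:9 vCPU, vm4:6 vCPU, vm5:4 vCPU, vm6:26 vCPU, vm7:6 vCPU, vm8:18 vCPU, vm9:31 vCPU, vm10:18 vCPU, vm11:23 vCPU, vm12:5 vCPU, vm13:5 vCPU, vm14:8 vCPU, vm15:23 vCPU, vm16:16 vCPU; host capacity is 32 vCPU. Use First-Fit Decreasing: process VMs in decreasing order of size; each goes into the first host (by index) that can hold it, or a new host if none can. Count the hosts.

8

Sorted descending: 31, 27, 26, 23, 23, 18, 18, 16, 9, 8, 6, 6, 5, 5, 4, 3.
host 1: place 31 vCPU, 1 vCPU left
host 2: place 27 vCPU, 5 vCPU left
host 3: place 26 vCPU, 6 vCPU left
host 4: place 23 vCPU, 9 vCPU left
host 5: place 23 vCPU, 9 vCPU left
host 6: place 18 vCPU, 14 vCPU left
host 7: place 18 vCPU, 14 vCPU left
host 8: place 16 vCPU, 16 vCPU left
host 4: place 9 vCPU, 0 vCPU left
host 5: place 8 vCPU, 1 vCPU left
host 3: place 6 vCPU, 0 vCPU left
host 6: place 6 vCPU, 8 vCPU left
host 2: place 5 vCPU, 0 vCPU left
host 6: place 5 vCPU, 3 vCPU left
host 7: place 4 vCPU, 10 vCPU left
host 6: place 3 vCPU, 0 vCPU left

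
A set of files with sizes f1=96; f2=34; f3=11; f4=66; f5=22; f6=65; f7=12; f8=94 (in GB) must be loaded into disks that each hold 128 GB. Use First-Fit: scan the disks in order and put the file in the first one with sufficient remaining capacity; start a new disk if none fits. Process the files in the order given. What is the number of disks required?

Put f1 (96 GB) in disk 1; 32 GB remain.
Put f2 (34 GB) in disk 2; 94 GB remain.
Put f3 (11 GB) in disk 1; 21 GB remain.
Put f4 (66 GB) in disk 2; 28 GB remain.
Put f5 (22 GB) in disk 2; 6 GB remain.
Put f6 (65 GB) in disk 3; 63 GB remain.
Put f7 (12 GB) in disk 1; 9 GB remain.
Put f8 (94 GB) in disk 4; 34 GB remain.
Final disks: [96,11,12] [34,66,22] [65] [94].

4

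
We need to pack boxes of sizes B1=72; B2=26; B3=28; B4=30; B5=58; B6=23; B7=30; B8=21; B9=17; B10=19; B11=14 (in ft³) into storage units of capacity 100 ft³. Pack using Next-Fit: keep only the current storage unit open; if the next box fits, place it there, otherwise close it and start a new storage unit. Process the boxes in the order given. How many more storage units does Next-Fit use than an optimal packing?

Next-Fit: [72,26] [28,30] [58,23] [30,21,17,19] [14] → 5 storage units.
Total size 338 ft³; any packing needs at least ⌈338/100⌉ = 4 storage units.
An optimal packing achieves that bound: [72,28] [58,30] [30,26,23,21] [19,17,14] → 4 storage units.
Excess: 5 − 4 = 1.

1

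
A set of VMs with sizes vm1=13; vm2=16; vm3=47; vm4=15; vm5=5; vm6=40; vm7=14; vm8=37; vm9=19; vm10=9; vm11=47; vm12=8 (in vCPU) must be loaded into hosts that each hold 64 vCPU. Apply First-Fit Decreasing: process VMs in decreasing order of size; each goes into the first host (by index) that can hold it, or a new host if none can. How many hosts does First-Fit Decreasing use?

Sorted descending: 47, 47, 40, 37, 19, 16, 15, 14, 13, 9, 8, 5.
47 vCPU → host 1 (remaining 17 vCPU)
47 vCPU → host 2 (remaining 17 vCPU)
40 vCPU → host 3 (remaining 24 vCPU)
37 vCPU → host 4 (remaining 27 vCPU)
19 vCPU → host 3 (remaining 5 vCPU)
16 vCPU → host 1 (remaining 1 vCPU)
15 vCPU → host 2 (remaining 2 vCPU)
14 vCPU → host 4 (remaining 13 vCPU)
13 vCPU → host 4 (remaining 0 vCPU)
9 vCPU → host 5 (remaining 55 vCPU)
8 vCPU → host 5 (remaining 47 vCPU)
5 vCPU → host 3 (remaining 0 vCPU)

5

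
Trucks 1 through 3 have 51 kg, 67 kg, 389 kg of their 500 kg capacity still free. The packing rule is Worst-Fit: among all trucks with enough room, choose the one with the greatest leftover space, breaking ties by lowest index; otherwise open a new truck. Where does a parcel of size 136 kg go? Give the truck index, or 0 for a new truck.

3

Trucks with room: truck 3 (389 kg).
Most room is truck 3 with 389 kg free.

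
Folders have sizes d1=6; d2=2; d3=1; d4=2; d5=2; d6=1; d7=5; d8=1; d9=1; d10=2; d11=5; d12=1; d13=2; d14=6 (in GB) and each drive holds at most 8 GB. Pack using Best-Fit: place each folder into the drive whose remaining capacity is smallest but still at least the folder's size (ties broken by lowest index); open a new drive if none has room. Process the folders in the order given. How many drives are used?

5

d1 (6 GB) → drive 1 (remaining 2 GB)
d2 (2 GB) → drive 1 (remaining 0 GB)
d3 (1 GB) → drive 2 (remaining 7 GB)
d4 (2 GB) → drive 2 (remaining 5 GB)
d5 (2 GB) → drive 2 (remaining 3 GB)
d6 (1 GB) → drive 2 (remaining 2 GB)
d7 (5 GB) → drive 3 (remaining 3 GB)
d8 (1 GB) → drive 2 (remaining 1 GB)
d9 (1 GB) → drive 2 (remaining 0 GB)
d10 (2 GB) → drive 3 (remaining 1 GB)
d11 (5 GB) → drive 4 (remaining 3 GB)
d12 (1 GB) → drive 3 (remaining 0 GB)
d13 (2 GB) → drive 4 (remaining 1 GB)
d14 (6 GB) → drive 5 (remaining 2 GB)
Final drives: [6,2] [1,2,2,1,1,1] [5,2,1] [5,2] [6].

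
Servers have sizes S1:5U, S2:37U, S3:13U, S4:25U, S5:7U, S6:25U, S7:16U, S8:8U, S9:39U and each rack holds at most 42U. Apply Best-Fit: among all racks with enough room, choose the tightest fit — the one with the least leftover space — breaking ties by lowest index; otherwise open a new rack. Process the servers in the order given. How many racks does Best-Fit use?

5 racks

rack 1: place S1 (5U), 37U left
rack 1: place S2 (37U), 0U left
rack 2: place S3 (13U), 29U left
rack 2: place S4 (25U), 4U left
rack 3: place S5 (7U), 35U left
rack 3: place S6 (25U), 10U left
rack 4: place S7 (16U), 26U left
rack 3: place S8 (8U), 2U left
rack 5: place S9 (39U), 3U left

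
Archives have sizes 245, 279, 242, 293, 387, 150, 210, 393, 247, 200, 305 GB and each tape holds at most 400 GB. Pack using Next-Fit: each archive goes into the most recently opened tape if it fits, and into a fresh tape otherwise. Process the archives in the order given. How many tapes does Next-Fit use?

tape 1: place 245 GB, 155 GB left
tape 2: place 279 GB, 121 GB left
tape 3: place 242 GB, 158 GB left
tape 4: place 293 GB, 107 GB left
tape 5: place 387 GB, 13 GB left
tape 6: place 150 GB, 250 GB left
tape 6: place 210 GB, 40 GB left
tape 7: place 393 GB, 7 GB left
tape 8: place 247 GB, 153 GB left
tape 9: place 200 GB, 200 GB left
tape 10: place 305 GB, 95 GB left

10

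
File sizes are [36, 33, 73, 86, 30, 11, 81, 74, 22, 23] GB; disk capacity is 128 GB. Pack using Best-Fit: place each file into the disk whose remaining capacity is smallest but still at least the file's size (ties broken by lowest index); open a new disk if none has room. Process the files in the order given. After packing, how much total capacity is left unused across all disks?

disk 1: place 36 GB, 92 GB left
disk 1: place 33 GB, 59 GB left
disk 2: place 73 GB, 55 GB left
disk 3: place 86 GB, 42 GB left
disk 3: place 30 GB, 12 GB left
disk 3: place 11 GB, 1 GB left
disk 4: place 81 GB, 47 GB left
disk 5: place 74 GB, 54 GB left
disk 4: place 22 GB, 25 GB left
disk 4: place 23 GB, 2 GB left
5 disks × 128 GB = 640 GB; used 469 GB; unused 171 GB.

171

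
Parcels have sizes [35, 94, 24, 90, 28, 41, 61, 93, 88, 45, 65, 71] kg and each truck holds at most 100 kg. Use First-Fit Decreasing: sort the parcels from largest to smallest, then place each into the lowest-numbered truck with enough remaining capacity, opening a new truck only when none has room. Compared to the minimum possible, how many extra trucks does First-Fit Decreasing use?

First-Fit Decreasing: [94] [93] [90] [88] [71,28] [65,35] [61,24] [45,41] → 8 trucks.
Total size 735 kg; any packing needs at least ⌈735/100⌉ = 8 trucks.
So 8 is already optimal.

0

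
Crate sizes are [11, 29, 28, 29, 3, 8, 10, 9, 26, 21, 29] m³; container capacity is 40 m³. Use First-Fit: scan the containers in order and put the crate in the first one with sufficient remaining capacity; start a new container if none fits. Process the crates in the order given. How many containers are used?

6 containers

11 m³ → container 1 (remaining 29 m³)
29 m³ → container 1 (remaining 0 m³)
28 m³ → container 2 (remaining 12 m³)
29 m³ → container 3 (remaining 11 m³)
3 m³ → container 2 (remaining 9 m³)
8 m³ → container 2 (remaining 1 m³)
10 m³ → container 3 (remaining 1 m³)
9 m³ → container 4 (remaining 31 m³)
26 m³ → container 4 (remaining 5 m³)
21 m³ → container 5 (remaining 19 m³)
29 m³ → container 6 (remaining 11 m³)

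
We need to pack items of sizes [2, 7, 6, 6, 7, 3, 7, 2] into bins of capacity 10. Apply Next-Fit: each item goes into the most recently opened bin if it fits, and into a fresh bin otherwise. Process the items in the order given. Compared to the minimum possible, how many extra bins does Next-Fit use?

Next-Fit: [2,7] [6] [6] [7,3] [7,2] → 5 bins.
5 items exceed 5 (half the capacity), and no two of those can share a bin, so at least 5 bins are needed.
So 5 is already optimal.

0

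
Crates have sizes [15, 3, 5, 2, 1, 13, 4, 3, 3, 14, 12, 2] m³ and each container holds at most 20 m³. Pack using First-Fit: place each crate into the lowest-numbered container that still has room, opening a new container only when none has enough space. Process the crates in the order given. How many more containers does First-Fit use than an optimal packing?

1

First-Fit: [15,3,2] [5,1,13] [4,3,3,2] [14] [12] → 5 containers.
Total size 77 m³; any packing needs at least ⌈77/20⌉ = 4 containers.
An optimal packing achieves that bound: [15,5] [14,4,2] [13,3,3,1] [12,3,2] → 4 containers.
Excess: 5 − 4 = 1.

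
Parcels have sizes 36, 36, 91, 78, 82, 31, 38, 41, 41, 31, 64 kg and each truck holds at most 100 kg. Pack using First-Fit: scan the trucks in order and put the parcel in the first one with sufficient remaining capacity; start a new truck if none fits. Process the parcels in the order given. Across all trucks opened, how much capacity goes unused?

131

truck 1: place 36 kg, 64 kg left
truck 1: place 36 kg, 28 kg left
truck 2: place 91 kg, 9 kg left
truck 3: place 78 kg, 22 kg left
truck 4: place 82 kg, 18 kg left
truck 5: place 31 kg, 69 kg left
truck 5: place 38 kg, 31 kg left
truck 6: place 41 kg, 59 kg left
truck 6: place 41 kg, 18 kg left
truck 5: place 31 kg, 0 kg left
truck 7: place 64 kg, 36 kg left
7 trucks × 100 kg = 700 kg; used 569 kg; unused 131 kg.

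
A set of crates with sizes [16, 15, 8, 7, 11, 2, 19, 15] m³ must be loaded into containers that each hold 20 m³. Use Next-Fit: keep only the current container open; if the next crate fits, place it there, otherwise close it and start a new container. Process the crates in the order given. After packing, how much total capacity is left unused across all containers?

Put 16 m³ in container 1; 4 m³ remain.
Put 15 m³ in container 2; 5 m³ remain.
Put 8 m³ in container 3; 12 m³ remain.
Put 7 m³ in container 3; 5 m³ remain.
Put 11 m³ in container 4; 9 m³ remain.
Put 2 m³ in container 4; 7 m³ remain.
Put 19 m³ in container 5; 1 m³ remain.
Put 15 m³ in container 6; 5 m³ remain.
6 containers × 20 m³ = 120 m³; used 93 m³; unused 27 m³.

27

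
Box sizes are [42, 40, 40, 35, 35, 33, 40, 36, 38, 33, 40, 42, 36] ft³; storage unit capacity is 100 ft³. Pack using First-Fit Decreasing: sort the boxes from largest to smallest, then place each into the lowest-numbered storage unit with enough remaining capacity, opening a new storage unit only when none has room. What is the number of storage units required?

Sorted descending: 42, 42, 40, 40, 40, 40, 38, 36, 36, 35, 35, 33, 33.
storage unit 1: place 42 ft³, 58 ft³ left
storage unit 1: place 42 ft³, 16 ft³ left
storage unit 2: place 40 ft³, 60 ft³ left
storage unit 2: place 40 ft³, 20 ft³ left
storage unit 3: place 40 ft³, 60 ft³ left
storage unit 3: place 40 ft³, 20 ft³ left
storage unit 4: place 38 ft³, 62 ft³ left
storage unit 4: place 36 ft³, 26 ft³ left
storage unit 5: place 36 ft³, 64 ft³ left
storage unit 5: place 35 ft³, 29 ft³ left
storage unit 6: place 35 ft³, 65 ft³ left
storage unit 6: place 33 ft³, 32 ft³ left
storage unit 7: place 33 ft³, 67 ft³ left

7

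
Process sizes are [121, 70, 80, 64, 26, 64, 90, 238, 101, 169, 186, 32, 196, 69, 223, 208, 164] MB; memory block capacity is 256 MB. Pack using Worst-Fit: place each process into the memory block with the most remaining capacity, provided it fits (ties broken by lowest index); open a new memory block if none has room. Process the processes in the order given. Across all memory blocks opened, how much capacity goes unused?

459

Put 121 MB in memory block 1; 135 MB remain.
Put 70 MB in memory block 1; 65 MB remain.
Put 80 MB in memory block 2; 176 MB remain.
Put 64 MB in memory block 2; 112 MB remain.
Put 26 MB in memory block 2; 86 MB remain.
Put 64 MB in memory block 2; 22 MB remain.
Put 90 MB in memory block 3; 166 MB remain.
Put 238 MB in memory block 4; 18 MB remain.
Put 101 MB in memory block 3; 65 MB remain.
Put 169 MB in memory block 5; 87 MB remain.
Put 186 MB in memory block 6; 70 MB remain.
Put 32 MB in memory block 5; 55 MB remain.
Put 196 MB in memory block 7; 60 MB remain.
Put 69 MB in memory block 6; 1 MB remain.
Put 223 MB in memory block 8; 33 MB remain.
Put 208 MB in memory block 9; 48 MB remain.
Put 164 MB in memory block 10; 92 MB remain.
10 memory blocks × 256 MB = 2560 MB; used 2101 MB; unused 459 MB.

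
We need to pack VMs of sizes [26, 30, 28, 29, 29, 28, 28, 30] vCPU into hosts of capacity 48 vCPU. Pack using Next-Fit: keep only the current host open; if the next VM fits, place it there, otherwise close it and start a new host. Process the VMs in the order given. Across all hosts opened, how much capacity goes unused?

156

Put 26 vCPU in host 1; 22 vCPU remain.
Put 30 vCPU in host 2; 18 vCPU remain.
Put 28 vCPU in host 3; 20 vCPU remain.
Put 29 vCPU in host 4; 19 vCPU remain.
Put 29 vCPU in host 5; 19 vCPU remain.
Put 28 vCPU in host 6; 20 vCPU remain.
Put 28 vCPU in host 7; 20 vCPU remain.
Put 30 vCPU in host 8; 18 vCPU remain.
8 hosts × 48 vCPU = 384 vCPU; used 228 vCPU; unused 156 vCPU.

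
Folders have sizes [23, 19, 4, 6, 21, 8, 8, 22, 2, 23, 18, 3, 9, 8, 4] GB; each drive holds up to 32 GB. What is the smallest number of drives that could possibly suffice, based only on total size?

6 drives

Total size = 23 + 19 + 4 + 6 + 21 + 8 + 8 + 22 + 2 + 23 + 18 + 3 + 9 + 8 + 4 = 178 GB.
⌈178 / 32⌉ = 6.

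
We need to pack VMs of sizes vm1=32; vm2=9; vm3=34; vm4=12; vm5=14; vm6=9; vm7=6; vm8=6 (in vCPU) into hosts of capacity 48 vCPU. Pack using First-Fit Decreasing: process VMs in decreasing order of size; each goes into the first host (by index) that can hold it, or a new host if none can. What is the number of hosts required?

3

Sorted descending: 34, 32, 14, 12, 9, 9, 6, 6.
34 vCPU → host 1 (remaining 14 vCPU)
32 vCPU → host 2 (remaining 16 vCPU)
14 vCPU → host 1 (remaining 0 vCPU)
12 vCPU → host 2 (remaining 4 vCPU)
9 vCPU → host 3 (remaining 39 vCPU)
9 vCPU → host 3 (remaining 30 vCPU)
6 vCPU → host 3 (remaining 24 vCPU)
6 vCPU → host 3 (remaining 18 vCPU)
Final hosts: [34,14] [32,12] [9,9,6,6].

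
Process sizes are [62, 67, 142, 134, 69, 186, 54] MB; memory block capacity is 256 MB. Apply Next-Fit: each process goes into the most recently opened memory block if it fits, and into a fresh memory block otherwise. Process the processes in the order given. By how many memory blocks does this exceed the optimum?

Next-Fit: [62,67] [142] [134,69] [186,54] → 4 memory blocks.
Total size 714 MB; any packing needs at least ⌈714/256⌉ = 3 memory blocks.
An optimal packing achieves that bound: [186,69] [142,67] [134,62,54] → 3 memory blocks.
Excess: 4 − 3 = 1.

1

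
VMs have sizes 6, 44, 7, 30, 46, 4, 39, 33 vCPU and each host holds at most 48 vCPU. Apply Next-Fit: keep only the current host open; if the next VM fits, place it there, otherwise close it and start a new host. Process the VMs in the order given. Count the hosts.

host 1: place 6 vCPU, 42 vCPU left
host 2: place 44 vCPU, 4 vCPU left
host 3: place 7 vCPU, 41 vCPU left
host 3: place 30 vCPU, 11 vCPU left
host 4: place 46 vCPU, 2 vCPU left
host 5: place 4 vCPU, 44 vCPU left
host 5: place 39 vCPU, 5 vCPU left
host 6: place 33 vCPU, 15 vCPU left

6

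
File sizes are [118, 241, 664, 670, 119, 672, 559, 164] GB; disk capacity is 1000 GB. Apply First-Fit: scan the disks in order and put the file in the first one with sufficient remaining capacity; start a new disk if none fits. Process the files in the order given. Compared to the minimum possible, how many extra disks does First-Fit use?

1

First-Fit: [118,241,119,164] [664] [670] [672] [559] → 5 disks.
Total size 3207 GB; any packing needs at least ⌈3207/1000⌉ = 4 disks.
An optimal packing achieves that bound: [672,241] [670,164,119] [664,118] [559] → 4 disks.
Excess: 5 − 4 = 1.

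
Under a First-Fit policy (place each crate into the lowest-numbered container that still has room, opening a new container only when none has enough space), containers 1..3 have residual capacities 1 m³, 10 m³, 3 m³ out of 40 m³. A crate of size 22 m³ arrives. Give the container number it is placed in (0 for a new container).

No container has ≥ 22 m³ free, so a new container is opened.

0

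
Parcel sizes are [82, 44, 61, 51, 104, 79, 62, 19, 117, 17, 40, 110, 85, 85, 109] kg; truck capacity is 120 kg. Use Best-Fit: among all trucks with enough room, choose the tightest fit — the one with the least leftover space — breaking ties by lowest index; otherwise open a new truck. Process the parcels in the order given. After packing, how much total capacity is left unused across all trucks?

truck 1: place 82 kg, 38 kg left
truck 2: place 44 kg, 76 kg left
truck 2: place 61 kg, 15 kg left
truck 3: place 51 kg, 69 kg left
truck 4: place 104 kg, 16 kg left
truck 5: place 79 kg, 41 kg left
truck 3: place 62 kg, 7 kg left
truck 1: place 19 kg, 19 kg left
truck 6: place 117 kg, 3 kg left
truck 1: place 17 kg, 2 kg left
truck 5: place 40 kg, 1 kg left
truck 7: place 110 kg, 10 kg left
truck 8: place 85 kg, 35 kg left
truck 9: place 85 kg, 35 kg left
truck 10: place 109 kg, 11 kg left
10 trucks × 120 kg = 1200 kg; used 1065 kg; unused 135 kg.

135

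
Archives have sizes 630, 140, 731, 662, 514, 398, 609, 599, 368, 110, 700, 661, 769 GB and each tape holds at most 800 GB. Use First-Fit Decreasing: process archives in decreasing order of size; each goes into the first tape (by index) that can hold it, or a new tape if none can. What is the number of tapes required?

10

Sorted descending: 769, 731, 700, 662, 661, 630, 609, 599, 514, 398, 368, 140, 110.
769 GB → tape 1 (remaining 31 GB)
731 GB → tape 2 (remaining 69 GB)
700 GB → tape 3 (remaining 100 GB)
662 GB → tape 4 (remaining 138 GB)
661 GB → tape 5 (remaining 139 GB)
630 GB → tape 6 (remaining 170 GB)
609 GB → tape 7 (remaining 191 GB)
599 GB → tape 8 (remaining 201 GB)
514 GB → tape 9 (remaining 286 GB)
398 GB → tape 10 (remaining 402 GB)
368 GB → tape 10 (remaining 34 GB)
140 GB → tape 6 (remaining 30 GB)
110 GB → tape 4 (remaining 28 GB)
Final tapes: [769] [731] [700] [662,110] [661] [630,140] [609] [599] [514] [398,368].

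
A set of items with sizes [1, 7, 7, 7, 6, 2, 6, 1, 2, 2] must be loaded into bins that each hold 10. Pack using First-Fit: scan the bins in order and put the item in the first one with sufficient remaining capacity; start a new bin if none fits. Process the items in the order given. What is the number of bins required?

5

Put 1 in bin 1; 9 remain.
Put 7 in bin 1; 2 remain.
Put 7 in bin 2; 3 remain.
Put 7 in bin 3; 3 remain.
Put 6 in bin 4; 4 remain.
Put 2 in bin 1; 0 remain.
Put 6 in bin 5; 4 remain.
Put 1 in bin 2; 2 remain.
Put 2 in bin 2; 0 remain.
Put 2 in bin 3; 1 remain.
Final bins: [1,7,2] [7,1,2] [7,2] [6] [6].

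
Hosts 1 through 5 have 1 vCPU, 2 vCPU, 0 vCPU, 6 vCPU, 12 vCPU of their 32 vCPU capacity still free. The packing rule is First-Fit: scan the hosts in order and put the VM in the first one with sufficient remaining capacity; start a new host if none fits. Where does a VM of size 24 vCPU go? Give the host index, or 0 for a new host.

0

No host has ≥ 24 vCPU free, so a new host is opened.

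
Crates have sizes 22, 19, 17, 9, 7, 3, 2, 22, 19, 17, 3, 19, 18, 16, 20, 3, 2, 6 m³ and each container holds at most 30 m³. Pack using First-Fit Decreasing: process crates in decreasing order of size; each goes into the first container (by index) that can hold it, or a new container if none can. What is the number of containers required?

Sorted descending: 22, 22, 20, 19, 19, 19, 18, 17, 17, 16, 9, 7, 6, 3, 3, 3, 2, 2.
Put 22 m³ in container 1; 8 m³ remain.
Put 22 m³ in container 2; 8 m³ remain.
Put 20 m³ in container 3; 10 m³ remain.
Put 19 m³ in container 4; 11 m³ remain.
Put 19 m³ in container 5; 11 m³ remain.
Put 19 m³ in container 6; 11 m³ remain.
Put 18 m³ in container 7; 12 m³ remain.
Put 17 m³ in container 8; 13 m³ remain.
Put 17 m³ in container 9; 13 m³ remain.
Put 16 m³ in container 10; 14 m³ remain.
Put 9 m³ in container 3; 1 m³ remain.
Put 7 m³ in container 1; 1 m³ remain.
Put 6 m³ in container 2; 2 m³ remain.
Put 3 m³ in container 4; 8 m³ remain.
Put 3 m³ in container 4; 5 m³ remain.
Put 3 m³ in container 4; 2 m³ remain.
Put 2 m³ in container 2; 0 m³ remain.
Put 2 m³ in container 4; 0 m³ remain.
Final containers: [22,7] [22,6,2] [20,9] [19,3,3,3,2] [19] [19] [18] [17] [17] [16].

10 containers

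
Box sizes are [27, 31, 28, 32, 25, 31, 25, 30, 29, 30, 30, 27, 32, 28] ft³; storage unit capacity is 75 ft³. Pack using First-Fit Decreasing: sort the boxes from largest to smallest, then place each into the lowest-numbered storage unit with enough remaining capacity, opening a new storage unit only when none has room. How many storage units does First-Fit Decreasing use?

7

Sorted descending: 32, 32, 31, 31, 30, 30, 30, 29, 28, 28, 27, 27, 25, 25.
32 ft³ → storage unit 1 (remaining 43 ft³)
32 ft³ → storage unit 1 (remaining 11 ft³)
31 ft³ → storage unit 2 (remaining 44 ft³)
31 ft³ → storage unit 2 (remaining 13 ft³)
30 ft³ → storage unit 3 (remaining 45 ft³)
30 ft³ → storage unit 3 (remaining 15 ft³)
30 ft³ → storage unit 4 (remaining 45 ft³)
29 ft³ → storage unit 4 (remaining 16 ft³)
28 ft³ → storage unit 5 (remaining 47 ft³)
28 ft³ → storage unit 5 (remaining 19 ft³)
27 ft³ → storage unit 6 (remaining 48 ft³)
27 ft³ → storage unit 6 (remaining 21 ft³)
25 ft³ → storage unit 7 (remaining 50 ft³)
25 ft³ → storage unit 7 (remaining 25 ft³)
Final storage units: [32,32] [31,31] [30,30] [30,29] [28,28] [27,27] [25,25].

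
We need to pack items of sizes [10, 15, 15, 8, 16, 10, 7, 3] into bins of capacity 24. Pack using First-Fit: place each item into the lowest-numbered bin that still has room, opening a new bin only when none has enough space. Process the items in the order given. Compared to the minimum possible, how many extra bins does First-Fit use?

First-Fit: [10,8,3] [15,7] [15] [16] [10] → 5 bins.
Total size 84; any packing needs at least ⌈84/24⌉ = 4 bins.
An optimal packing achieves that bound: [16,8] [15,7] [15,3] [10,10] → 4 bins.
Excess: 5 − 4 = 1.

1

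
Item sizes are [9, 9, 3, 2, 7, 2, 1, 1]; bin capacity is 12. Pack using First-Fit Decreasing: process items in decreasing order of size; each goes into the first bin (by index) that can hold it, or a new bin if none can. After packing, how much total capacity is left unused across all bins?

Sorted descending: 9, 9, 7, 3, 2, 2, 1, 1.
9 → bin 1 (remaining 3)
9 → bin 2 (remaining 3)
7 → bin 3 (remaining 5)
3 → bin 1 (remaining 0)
2 → bin 2 (remaining 1)
2 → bin 3 (remaining 3)
1 → bin 2 (remaining 0)
1 → bin 3 (remaining 2)
3 bins × 12 = 36; used 34; unused 2.

2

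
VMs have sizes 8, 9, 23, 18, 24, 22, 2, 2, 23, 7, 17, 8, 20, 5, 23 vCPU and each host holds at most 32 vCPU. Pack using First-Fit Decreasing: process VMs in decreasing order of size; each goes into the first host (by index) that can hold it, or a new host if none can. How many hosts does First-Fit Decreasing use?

Sorted descending: 24, 23, 23, 23, 22, 20, 18, 17, 9, 8, 8, 7, 5, 2, 2.
Put 24 vCPU in host 1; 8 vCPU remain.
Put 23 vCPU in host 2; 9 vCPU remain.
Put 23 vCPU in host 3; 9 vCPU remain.
Put 23 vCPU in host 4; 9 vCPU remain.
Put 22 vCPU in host 5; 10 vCPU remain.
Put 20 vCPU in host 6; 12 vCPU remain.
Put 18 vCPU in host 7; 14 vCPU remain.
Put 17 vCPU in host 8; 15 vCPU remain.
Put 9 vCPU in host 2; 0 vCPU remain.
Put 8 vCPU in host 1; 0 vCPU remain.
Put 8 vCPU in host 3; 1 vCPU remain.
Put 7 vCPU in host 4; 2 vCPU remain.
Put 5 vCPU in host 5; 5 vCPU remain.
Put 2 vCPU in host 4; 0 vCPU remain.
Put 2 vCPU in host 5; 3 vCPU remain.
Final hosts: [24,8] [23,9] [23,8] [23,7,2] [22,5,2] [20] [18] [17].

8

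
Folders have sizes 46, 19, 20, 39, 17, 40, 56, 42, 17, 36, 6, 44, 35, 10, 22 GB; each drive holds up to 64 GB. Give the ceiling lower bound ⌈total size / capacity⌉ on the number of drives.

8

Total size = 46 + 19 + 20 + 39 + 17 + 40 + 56 + 42 + 17 + 36 + 6 + 44 + 35 + 10 + 22 = 449 GB.
⌈449 / 64⌉ = 8.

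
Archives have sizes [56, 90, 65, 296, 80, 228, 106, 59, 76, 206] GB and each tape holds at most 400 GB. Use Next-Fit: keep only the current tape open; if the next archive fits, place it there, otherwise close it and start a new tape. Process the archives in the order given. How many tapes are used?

Put 56 GB in tape 1; 344 GB remain.
Put 90 GB in tape 1; 254 GB remain.
Put 65 GB in tape 1; 189 GB remain.
Put 296 GB in tape 2; 104 GB remain.
Put 80 GB in tape 2; 24 GB remain.
Put 228 GB in tape 3; 172 GB remain.
Put 106 GB in tape 3; 66 GB remain.
Put 59 GB in tape 3; 7 GB remain.
Put 76 GB in tape 4; 324 GB remain.
Put 206 GB in tape 4; 118 GB remain.

4 tapes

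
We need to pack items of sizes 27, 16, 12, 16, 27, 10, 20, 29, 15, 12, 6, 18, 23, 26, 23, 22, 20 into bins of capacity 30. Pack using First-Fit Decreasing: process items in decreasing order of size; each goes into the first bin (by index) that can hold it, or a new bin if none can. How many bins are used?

Sorted descending: 29, 27, 27, 26, 23, 23, 22, 20, 20, 18, 16, 16, 15, 12, 12, 10, 6.
bin 1: place 29, 1 left
bin 2: place 27, 3 left
bin 3: place 27, 3 left
bin 4: place 26, 4 left
bin 5: place 23, 7 left
bin 6: place 23, 7 left
bin 7: place 22, 8 left
bin 8: place 20, 10 left
bin 9: place 20, 10 left
bin 10: place 18, 12 left
bin 11: place 16, 14 left
bin 12: place 16, 14 left
bin 13: place 15, 15 left
bin 10: place 12, 0 left
bin 11: place 12, 2 left
bin 8: place 10, 0 left
bin 5: place 6, 1 left

13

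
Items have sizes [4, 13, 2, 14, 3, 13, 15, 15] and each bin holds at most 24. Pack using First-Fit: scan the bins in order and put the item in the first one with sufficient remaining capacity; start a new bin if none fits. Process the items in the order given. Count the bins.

5

4 → bin 1 (remaining 20)
13 → bin 1 (remaining 7)
2 → bin 1 (remaining 5)
14 → bin 2 (remaining 10)
3 → bin 1 (remaining 2)
13 → bin 3 (remaining 11)
15 → bin 4 (remaining 9)
15 → bin 5 (remaining 9)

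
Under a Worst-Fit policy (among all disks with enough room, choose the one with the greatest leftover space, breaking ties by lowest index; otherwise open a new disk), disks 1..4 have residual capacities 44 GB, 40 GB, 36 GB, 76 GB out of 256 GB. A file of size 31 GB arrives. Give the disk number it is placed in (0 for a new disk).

4

Disks with room: disk 1 (44 GB), disk 2 (40 GB), disk 3 (36 GB), disk 4 (76 GB).
Most room is disk 4 with 76 GB free.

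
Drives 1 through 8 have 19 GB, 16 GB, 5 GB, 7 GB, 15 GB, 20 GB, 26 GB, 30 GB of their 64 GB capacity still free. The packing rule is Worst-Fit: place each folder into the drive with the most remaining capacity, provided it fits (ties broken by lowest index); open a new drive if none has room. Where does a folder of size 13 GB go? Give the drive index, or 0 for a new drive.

8

Drives with room: drive 1 (19 GB), drive 2 (16 GB), drive 5 (15 GB), drive 6 (20 GB), drive 7 (26 GB), drive 8 (30 GB).
Most room is drive 8 with 30 GB free.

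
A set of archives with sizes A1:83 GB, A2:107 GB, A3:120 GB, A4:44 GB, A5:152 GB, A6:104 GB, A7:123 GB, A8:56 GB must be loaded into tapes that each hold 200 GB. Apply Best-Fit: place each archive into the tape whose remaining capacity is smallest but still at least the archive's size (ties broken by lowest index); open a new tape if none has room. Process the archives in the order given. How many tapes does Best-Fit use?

5

A1 (83 GB) → tape 1 (remaining 117 GB)
A2 (107 GB) → tape 1 (remaining 10 GB)
A3 (120 GB) → tape 2 (remaining 80 GB)
A4 (44 GB) → tape 2 (remaining 36 GB)
A5 (152 GB) → tape 3 (remaining 48 GB)
A6 (104 GB) → tape 4 (remaining 96 GB)
A7 (123 GB) → tape 5 (remaining 77 GB)
A8 (56 GB) → tape 5 (remaining 21 GB)
Final tapes: [83,107] [120,44] [152] [104] [123,56].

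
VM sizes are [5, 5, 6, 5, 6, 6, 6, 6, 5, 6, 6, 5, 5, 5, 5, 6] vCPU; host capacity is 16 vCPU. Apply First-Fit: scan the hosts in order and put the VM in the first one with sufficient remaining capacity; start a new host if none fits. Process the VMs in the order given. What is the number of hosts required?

host 1: place 5 vCPU, 11 vCPU left
host 1: place 5 vCPU, 6 vCPU left
host 1: place 6 vCPU, 0 vCPU left
host 2: place 5 vCPU, 11 vCPU left
host 2: place 6 vCPU, 5 vCPU left
host 3: place 6 vCPU, 10 vCPU left
host 3: place 6 vCPU, 4 vCPU left
host 4: place 6 vCPU, 10 vCPU left
host 2: place 5 vCPU, 0 vCPU left
host 4: place 6 vCPU, 4 vCPU left
host 5: place 6 vCPU, 10 vCPU left
host 5: place 5 vCPU, 5 vCPU left
host 5: place 5 vCPU, 0 vCPU left
host 6: place 5 vCPU, 11 vCPU left
host 6: place 5 vCPU, 6 vCPU left
host 6: place 6 vCPU, 0 vCPU left
Final hosts: [5,5,6] [5,6,5] [6,6] [6,6] [6,5,5] [5,5,6].

6 hosts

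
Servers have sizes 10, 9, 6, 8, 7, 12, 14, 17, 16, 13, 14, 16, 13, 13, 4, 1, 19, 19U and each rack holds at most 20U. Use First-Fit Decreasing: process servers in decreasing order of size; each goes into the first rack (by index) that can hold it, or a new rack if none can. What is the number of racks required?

Sorted descending: 19, 19, 17, 16, 16, 14, 14, 13, 13, 13, 12, 10, 9, 8, 7, 6, 4, 1.
rack 1: place 19U, 1U left
rack 2: place 19U, 1U left
rack 3: place 17U, 3U left
rack 4: place 16U, 4U left
rack 5: place 16U, 4U left
rack 6: place 14U, 6U left
rack 7: place 14U, 6U left
rack 8: place 13U, 7U left
rack 9: place 13U, 7U left
rack 10: place 13U, 7U left
rack 11: place 12U, 8U left
rack 12: place 10U, 10U left
rack 12: place 9U, 1U left
rack 11: place 8U, 0U left
rack 8: place 7U, 0U left
rack 6: place 6U, 0U left
rack 4: place 4U, 0U left
rack 1: place 1U, 0U left

12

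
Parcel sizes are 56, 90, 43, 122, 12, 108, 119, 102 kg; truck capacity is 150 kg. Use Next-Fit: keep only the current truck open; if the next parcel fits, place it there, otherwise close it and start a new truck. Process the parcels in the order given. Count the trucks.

56 kg → truck 1 (remaining 94 kg)
90 kg → truck 1 (remaining 4 kg)
43 kg → truck 2 (remaining 107 kg)
122 kg → truck 3 (remaining 28 kg)
12 kg → truck 3 (remaining 16 kg)
108 kg → truck 4 (remaining 42 kg)
119 kg → truck 5 (remaining 31 kg)
102 kg → truck 6 (remaining 48 kg)

6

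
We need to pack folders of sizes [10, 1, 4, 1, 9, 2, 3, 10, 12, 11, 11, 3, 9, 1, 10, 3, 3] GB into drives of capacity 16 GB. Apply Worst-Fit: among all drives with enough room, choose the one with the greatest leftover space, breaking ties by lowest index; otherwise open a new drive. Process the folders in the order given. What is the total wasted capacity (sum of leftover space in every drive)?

10 GB → drive 1 (remaining 6 GB)
1 GB → drive 1 (remaining 5 GB)
4 GB → drive 1 (remaining 1 GB)
1 GB → drive 1 (remaining 0 GB)
9 GB → drive 2 (remaining 7 GB)
2 GB → drive 2 (remaining 5 GB)
3 GB → drive 2 (remaining 2 GB)
10 GB → drive 3 (remaining 6 GB)
12 GB → drive 4 (remaining 4 GB)
11 GB → drive 5 (remaining 5 GB)
11 GB → drive 6 (remaining 5 GB)
3 GB → drive 3 (remaining 3 GB)
9 GB → drive 7 (remaining 7 GB)
1 GB → drive 7 (remaining 6 GB)
10 GB → drive 8 (remaining 6 GB)
3 GB → drive 7 (remaining 3 GB)
3 GB → drive 8 (remaining 3 GB)
8 drives × 16 GB = 128 GB; used 103 GB; unused 25 GB.

25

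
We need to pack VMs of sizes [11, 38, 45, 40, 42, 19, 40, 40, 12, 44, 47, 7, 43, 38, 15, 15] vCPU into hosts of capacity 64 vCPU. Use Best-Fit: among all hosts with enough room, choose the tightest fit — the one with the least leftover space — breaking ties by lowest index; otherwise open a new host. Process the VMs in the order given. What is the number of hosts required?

11 vCPU → host 1 (remaining 53 vCPU)
38 vCPU → host 1 (remaining 15 vCPU)
45 vCPU → host 2 (remaining 19 vCPU)
40 vCPU → host 3 (remaining 24 vCPU)
42 vCPU → host 4 (remaining 22 vCPU)
19 vCPU → host 2 (remaining 0 vCPU)
40 vCPU → host 5 (remaining 24 vCPU)
40 vCPU → host 6 (remaining 24 vCPU)
12 vCPU → host 1 (remaining 3 vCPU)
44 vCPU → host 7 (remaining 20 vCPU)
47 vCPU → host 8 (remaining 17 vCPU)
7 vCPU → host 8 (remaining 10 vCPU)
43 vCPU → host 9 (remaining 21 vCPU)
38 vCPU → host 10 (remaining 26 vCPU)
15 vCPU → host 7 (remaining 5 vCPU)
15 vCPU → host 9 (remaining 6 vCPU)

10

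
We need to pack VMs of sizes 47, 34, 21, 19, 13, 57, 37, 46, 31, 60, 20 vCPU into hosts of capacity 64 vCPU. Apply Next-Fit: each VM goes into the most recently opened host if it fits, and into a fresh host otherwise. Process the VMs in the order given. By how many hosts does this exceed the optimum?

2

Next-Fit: [47] [34,21] [19,13] [57] [37] [46] [31] [60] [20] → 9 hosts.
Total size 385 vCPU; any packing needs at least ⌈385/64⌉ = 7 hosts.
An optimal packing achieves that bound: [60] [57] [47,13] [46] [37,21] [34,20] [31,19] → 7 hosts.
Excess: 9 − 7 = 2.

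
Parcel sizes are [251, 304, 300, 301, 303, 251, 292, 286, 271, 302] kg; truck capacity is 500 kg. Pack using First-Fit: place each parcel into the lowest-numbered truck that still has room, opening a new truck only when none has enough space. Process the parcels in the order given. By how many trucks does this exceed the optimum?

0

First-Fit: [251] [304] [300] [301] [303] [251] [292] [286] [271] [302] → 10 trucks.
10 parcels exceed 250 kg (half the capacity), and no two of those can share a truck, so at least 10 trucks are needed.
So 10 is already optimal.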